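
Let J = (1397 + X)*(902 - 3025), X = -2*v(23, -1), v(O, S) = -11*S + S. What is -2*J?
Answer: 5846742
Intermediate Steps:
v(O, S) = -10*S
X = -20 (X = -(-20)*(-1) = -2*10 = -20)
J = -2923371 (J = (1397 - 20)*(902 - 3025) = 1377*(-2123) = -2923371)
-2*J = -2*(-2923371) = 5846742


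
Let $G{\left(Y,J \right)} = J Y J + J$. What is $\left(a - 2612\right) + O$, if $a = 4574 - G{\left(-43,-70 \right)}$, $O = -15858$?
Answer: $196874$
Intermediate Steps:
$G{\left(Y,J \right)} = J + Y J^{2}$ ($G{\left(Y,J \right)} = Y J^{2} + J = J + Y J^{2}$)
$a = 215344$ ($a = 4574 - - 70 \left(1 - -3010\right) = 4574 - - 70 \left(1 + 3010\right) = 4574 - \left(-70\right) 3011 = 4574 - -210770 = 4574 + 210770 = 215344$)
$\left(a - 2612\right) + O = \left(215344 - 2612\right) - 15858 = 212732 - 15858 = 196874$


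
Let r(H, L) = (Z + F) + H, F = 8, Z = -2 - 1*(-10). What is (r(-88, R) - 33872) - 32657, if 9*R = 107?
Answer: -66601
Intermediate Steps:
Z = 8 (Z = -2 + 10 = 8)
R = 107/9 (R = (⅑)*107 = 107/9 ≈ 11.889)
r(H, L) = 16 + H (r(H, L) = (8 + 8) + H = 16 + H)
(r(-88, R) - 33872) - 32657 = ((16 - 88) - 33872) - 32657 = (-72 - 33872) - 32657 = -33944 - 32657 = -66601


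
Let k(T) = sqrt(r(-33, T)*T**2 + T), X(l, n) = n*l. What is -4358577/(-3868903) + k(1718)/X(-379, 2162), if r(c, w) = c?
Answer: 4358577/3868903 - 7*I*sqrt(1987726)/819398 ≈ 1.1266 - 0.012044*I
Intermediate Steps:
X(l, n) = l*n
k(T) = sqrt(T - 33*T**2) (k(T) = sqrt(-33*T**2 + T) = sqrt(T - 33*T**2))
-4358577/(-3868903) + k(1718)/X(-379, 2162) = -4358577/(-3868903) + sqrt(1718*(1 - 33*1718))/((-379*2162)) = -4358577*(-1/3868903) + sqrt(1718*(1 - 56694))/(-819398) = 4358577/3868903 + sqrt(1718*(-56693))*(-1/819398) = 4358577/3868903 + sqrt(-97398574)*(-1/819398) = 4358577/3868903 + (7*I*sqrt(1987726))*(-1/819398) = 4358577/3868903 - 7*I*sqrt(1987726)/819398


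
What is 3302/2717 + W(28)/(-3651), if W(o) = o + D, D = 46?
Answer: 911888/763059 ≈ 1.1950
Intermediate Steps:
W(o) = 46 + o (W(o) = o + 46 = 46 + o)
3302/2717 + W(28)/(-3651) = 3302/2717 + (46 + 28)/(-3651) = 3302*(1/2717) + 74*(-1/3651) = 254/209 - 74/3651 = 911888/763059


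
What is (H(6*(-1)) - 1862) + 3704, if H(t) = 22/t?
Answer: 5515/3 ≈ 1838.3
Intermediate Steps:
(H(6*(-1)) - 1862) + 3704 = (22/((6*(-1))) - 1862) + 3704 = (22/(-6) - 1862) + 3704 = (22*(-⅙) - 1862) + 3704 = (-11/3 - 1862) + 3704 = -5597/3 + 3704 = 5515/3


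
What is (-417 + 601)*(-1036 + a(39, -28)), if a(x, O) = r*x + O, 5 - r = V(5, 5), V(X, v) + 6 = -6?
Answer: -73784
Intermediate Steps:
V(X, v) = -12 (V(X, v) = -6 - 6 = -12)
r = 17 (r = 5 - 1*(-12) = 5 + 12 = 17)
a(x, O) = O + 17*x (a(x, O) = 17*x + O = O + 17*x)
(-417 + 601)*(-1036 + a(39, -28)) = (-417 + 601)*(-1036 + (-28 + 17*39)) = 184*(-1036 + (-28 + 663)) = 184*(-1036 + 635) = 184*(-401) = -73784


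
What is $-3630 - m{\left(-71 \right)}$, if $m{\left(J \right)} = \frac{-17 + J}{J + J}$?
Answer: $- \frac{257774}{71} \approx -3630.6$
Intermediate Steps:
$m{\left(J \right)} = \frac{-17 + J}{2 J}$
$-3630 - m{\left(-71 \right)} = -3630 - \frac{-17 - 71}{2 \left(-71\right)} = -3630 - \frac{1}{2} \left(- \frac{1}{71}\right) \left(-88\right) = -3630 - \frac{44}{71} = - \frac{257774}{71}$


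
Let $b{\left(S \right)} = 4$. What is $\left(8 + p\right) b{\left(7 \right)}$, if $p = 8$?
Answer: $64$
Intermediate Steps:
$\left(8 + p\right) b{\left(7 \right)} = \left(8 + 8\right) 4 = 16 \cdot 4 = 64$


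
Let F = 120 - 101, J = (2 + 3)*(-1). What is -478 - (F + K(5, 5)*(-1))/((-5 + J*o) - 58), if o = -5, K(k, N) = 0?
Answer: -955/2 ≈ -477.50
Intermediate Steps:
J = -5 (J = 5*(-1) = -5)
F = 19
-478 - (F + K(5, 5)*(-1))/((-5 + J*o) - 58) = -478 - (19 + 0*(-1))/((-5 - 5*(-5)) - 58) = -478 - (19 + 0)/((-5 + 25) - 58) = -478 - 19/(20 - 58) = -478 - 19/(-38) = -478 - 19*(-1)/38 = -478 - 1*(-½) = -478 + ½ = -955/2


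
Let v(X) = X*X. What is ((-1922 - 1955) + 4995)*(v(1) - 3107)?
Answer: -3472508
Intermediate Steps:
v(X) = X²
((-1922 - 1955) + 4995)*(v(1) - 3107) = ((-1922 - 1955) + 4995)*(1² - 3107) = (-3877 + 4995)*(1 - 3107) = 1118*(-3106) = -3472508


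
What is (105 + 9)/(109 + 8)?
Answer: 38/39 ≈ 0.97436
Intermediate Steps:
(105 + 9)/(109 + 8) = 114/117 = (1/117)*114 = 38/39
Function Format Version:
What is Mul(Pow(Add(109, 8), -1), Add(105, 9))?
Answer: Rational(38, 39) ≈ 0.97436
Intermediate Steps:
Mul(Pow(Add(109, 8), -1), Add(105, 9)) = Mul(Pow(117, -1), 114) = Mul(Rational(1, 117), 114) = Rational(38, 39)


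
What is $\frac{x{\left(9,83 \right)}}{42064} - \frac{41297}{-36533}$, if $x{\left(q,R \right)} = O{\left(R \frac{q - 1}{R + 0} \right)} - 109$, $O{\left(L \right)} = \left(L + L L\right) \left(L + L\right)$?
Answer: $\frac{1775220927}{1536724112} \approx 1.1552$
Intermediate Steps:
$O{\left(L \right)} = 2 L \left(L + L^{2}\right)$ ($O{\left(L \right)} = \left(L + L^{2}\right) 2 L = 2 L \left(L + L^{2}\right)$)
$x{\left(q,R \right)} = -109 + 2 q \left(-1 + q\right)^{2}$ ($x{\left(q,R \right)} = 2 \left(R \frac{q - 1}{R + 0}\right)^{2} \left(1 + R \frac{q - 1}{R + 0}\right) - 109 = 2 \left(R \frac{-1 + q}{R}\right)^{2} \left(1 + R \frac{-1 + q}{R}\right) - 109 = 2 \left(-1 + q\right)^{2} \left(1 + \left(-1 + q\right)\right) - 109 = 2 \left(-1 + q\right)^{2} q - 109 = 2 q \left(-1 + q\right)^{2} - 109 = -109 + 2 q \left(-1 + q\right)^{2}$)
$\frac{x{\left(9,83 \right)}}{42064} - \frac{41297}{-36533} = \frac{-109 + 2 \cdot 9 \left(-1 + 9\right)^{2}}{42064} - \frac{41297}{-36533} = \left(-109 + 2 \cdot 9 \cdot 8^{2}\right) \frac{1}{42064} - - \frac{41297}{36533} = \left(-109 + 2 \cdot 9 \cdot 64\right) \frac{1}{42064} + \frac{41297}{36533} = \left(-109 + 1152\right) \frac{1}{42064} + \frac{41297}{36533} = 1043 \cdot \frac{1}{42064} + \frac{41297}{36533} = \frac{1043}{42064} + \frac{41297}{36533} = \frac{1775220927}{1536724112}$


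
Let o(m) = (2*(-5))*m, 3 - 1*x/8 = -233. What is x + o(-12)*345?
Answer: 43288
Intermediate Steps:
x = 1888 (x = 24 - 8*(-233) = 24 + 1864 = 1888)
o(m) = -10*m
x + o(-12)*345 = 1888 - 10*(-12)*345 = 1888 + 120*345 = 1888 + 41400 = 43288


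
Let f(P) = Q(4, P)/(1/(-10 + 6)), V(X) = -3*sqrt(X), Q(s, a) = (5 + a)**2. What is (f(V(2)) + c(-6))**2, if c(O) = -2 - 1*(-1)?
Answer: 58729 - 41520*sqrt(2) ≈ 10.853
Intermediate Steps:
c(O) = -1 (c(O) = -2 + 1 = -1)
f(P) = -4*(5 + P)**2 (f(P) = (5 + P)**2/(1/(-10 + 6)) = (5 + P)**2/(1/(-4)) = (5 + P)**2/(-1/4) = (5 + P)**2*(-4) = -4*(5 + P)**2)
(f(V(2)) + c(-6))**2 = (-4*(5 - 3*sqrt(2))**2 - 1)**2 = (-1 - 4*(5 - 3*sqrt(2))**2)**2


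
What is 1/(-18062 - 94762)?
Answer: -1/112824 ≈ -8.8634e-6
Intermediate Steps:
1/(-18062 - 94762) = 1/(-112824) = -1/112824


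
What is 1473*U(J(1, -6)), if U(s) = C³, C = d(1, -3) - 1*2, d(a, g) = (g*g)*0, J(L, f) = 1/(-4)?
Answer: -11784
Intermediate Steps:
J(L, f) = -¼
d(a, g) = 0 (d(a, g) = g²*0 = 0)
C = -2 (C = 0 - 1*2 = 0 - 2 = -2)
U(s) = -8 (U(s) = (-2)³ = -8)
1473*U(J(1, -6)) = 1473*(-8) = -11784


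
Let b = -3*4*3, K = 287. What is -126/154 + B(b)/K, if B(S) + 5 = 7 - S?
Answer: -2165/3157 ≈ -0.68578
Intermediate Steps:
b = -36 (b = -12*3 = -36)
B(S) = 2 - S (B(S) = -5 + (7 - S) = 2 - S)
-126/154 + B(b)/K = -126/154 + (2 - 1*(-36))/287 = -126*1/154 + (2 + 36)*(1/287) = -9/11 + 38*(1/287) = -9/11 + 38/287 = -2165/3157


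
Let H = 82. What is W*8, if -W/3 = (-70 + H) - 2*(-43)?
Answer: -2352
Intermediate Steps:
W = -294 (W = -3*((-70 + 82) - 2*(-43)) = -3*(12 + 86) = -3*98 = -294)
W*8 = -294*8 = -2352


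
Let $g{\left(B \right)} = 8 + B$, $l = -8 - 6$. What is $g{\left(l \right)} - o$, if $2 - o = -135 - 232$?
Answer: $-375$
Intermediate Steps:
$l = -14$
$o = 369$ ($o = 2 - \left(-135 - 232\right) = 2 - -367 = 2 + 367 = 369$)
$g{\left(l \right)} - o = \left(8 - 14\right) - 369 = -6 - 369 = -375$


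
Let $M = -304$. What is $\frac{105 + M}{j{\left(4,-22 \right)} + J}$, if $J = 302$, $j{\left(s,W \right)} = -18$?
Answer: $- \frac{199}{284} \approx -0.7007$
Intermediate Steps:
$\frac{105 + M}{j{\left(4,-22 \right)} + J} = \frac{105 - 304}{-18 + 302} = - \frac{199}{284}$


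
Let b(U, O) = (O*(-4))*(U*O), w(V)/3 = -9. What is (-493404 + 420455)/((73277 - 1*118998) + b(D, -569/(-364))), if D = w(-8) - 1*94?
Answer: 2416362676/1475287323 ≈ 1.6379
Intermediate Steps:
w(V) = -27 (w(V) = 3*(-9) = -27)
D = -121 (D = -27 - 1*94 = -27 - 94 = -121)
b(U, O) = -4*U*O² (b(U, O) = (-4*O)*(O*U) = -4*U*O²)
(-493404 + 420455)/((73277 - 1*118998) + b(D, -569/(-364))) = (-493404 + 420455)/((73277 - 1*118998) - 4*(-121)*(-569/(-364))²) = -72949/((73277 - 118998) - 4*(-121)*(-569*(-1/364))²) = -72949/(-45721 - 4*(-121)*(569/364)²) = -72949/(-45721 - 4*(-121)*323761/132496) = -72949/(-45721 + 39175081/33124) = -72949/(-1475287323/33124) = -72949*(-33124/1475287323) = 2416362676/1475287323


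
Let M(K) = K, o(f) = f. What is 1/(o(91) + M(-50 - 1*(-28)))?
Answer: 1/69 ≈ 0.014493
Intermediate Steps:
1/(o(91) + M(-50 - 1*(-28))) = 1/(91 + (-50 - 1*(-28))) = 1/(91 + (-50 + 28)) = 1/(91 - 22) = 1/69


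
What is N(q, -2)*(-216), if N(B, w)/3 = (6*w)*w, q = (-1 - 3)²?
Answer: -15552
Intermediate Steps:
q = 16 (q = (-4)² = 16)
N(B, w) = 18*w² (N(B, w) = 3*((6*w)*w) = 3*(6*w²) = 18*w²)
N(q, -2)*(-216) = (18*(-2)²)*(-216) = (18*4)*(-216) = 72*(-216) = -15552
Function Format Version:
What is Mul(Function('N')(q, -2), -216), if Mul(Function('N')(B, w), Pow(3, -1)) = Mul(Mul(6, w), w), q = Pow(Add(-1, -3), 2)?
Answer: -15552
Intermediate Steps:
q = 16 (q = Pow(-4, 2) = 16)
Function('N')(B, w) = Mul(18, Pow(w, 2)) (Function('N')(B, w) = Mul(3, Mul(Mul(6, w), w)) = Mul(3, Mul(6, Pow(w, 2))) = Mul(18, Pow(w, 2)))
Mul(Function('N')(q, -2), -216) = Mul(Mul(18, Pow(-2, 2)), -216) = Mul(Mul(18, 4), -216) = Mul(72, -216) = -15552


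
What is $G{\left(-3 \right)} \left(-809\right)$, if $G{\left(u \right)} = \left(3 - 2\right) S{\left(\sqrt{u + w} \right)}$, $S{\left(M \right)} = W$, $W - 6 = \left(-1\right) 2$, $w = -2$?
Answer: $-3236$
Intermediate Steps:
$W = 4$ ($W = 6 - 2 = 4$)
$S{\left(M \right)} = 4$
$G{\left(u \right)} = 4$ ($G{\left(u \right)} = \left(3 - 2\right) 4 = 1 \cdot 4 = 4$)
$G{\left(-3 \right)} \left(-809\right) = 4 \left(-809\right) = -3236$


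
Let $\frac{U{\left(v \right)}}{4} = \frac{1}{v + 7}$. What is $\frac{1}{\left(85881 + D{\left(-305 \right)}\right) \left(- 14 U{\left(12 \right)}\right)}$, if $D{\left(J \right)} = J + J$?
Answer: $- \frac{19}{4775176} \approx -3.9789 \cdot 10^{-6}$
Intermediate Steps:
$D{\left(J \right)} = 2 J$
$U{\left(v \right)} = \frac{4}{7 + v}$ ($U{\left(v \right)} = \frac{4}{v + 7} = \frac{4}{7 + v}$)
$\frac{1}{\left(85881 + D{\left(-305 \right)}\right) \left(- 14 U{\left(12 \right)}\right)} = \frac{1}{\left(85881 + 2 \left(-305\right)\right) \left(- 14 \frac{4}{7 + 12}\right)} = \frac{1}{\left(85881 - 610\right) \left(- 14 \cdot \frac{4}{19}\right)} = \frac{1}{85271 \left(- 14 \cdot 4 \cdot \frac{1}{19}\right)} = \frac{1}{85271 \left(\left(-14\right) \frac{4}{19}\right)} = \frac{1}{85271 \left(- \frac{56}{19}\right)} = \frac{1}{85271} \left(- \frac{19}{56}\right) = - \frac{19}{4775176}$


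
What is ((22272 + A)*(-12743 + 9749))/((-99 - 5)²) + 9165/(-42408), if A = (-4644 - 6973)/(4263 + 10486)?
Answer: -66840033082993/10841576928 ≈ -6165.2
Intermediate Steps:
A = -11617/14749 ≈ -0.78765
((22272 + A)*(-12743 + 9749))/((-99 - 5)²) + 9165/(-42408) = ((22272 - 11617/14749)*(-12743 + 9749))/((-99 - 5)²) + 9165/(-42408) = ((328478111/14749)*(-2994))/((-104)²) + 9165*(-1/42408) = -983463464334/14749/10816 - 3055/14136 = -983463464334/14749*1/10816 - 3055/14136 = -37825517859/6135584 - 3055/14136 = -66840033082993/10841576928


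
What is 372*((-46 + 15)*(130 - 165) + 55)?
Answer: 424080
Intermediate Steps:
372*((-46 + 15)*(130 - 165) + 55) = 372*(-31*(-35) + 55) = 372*(1085 + 55) = 372*1140 = 424080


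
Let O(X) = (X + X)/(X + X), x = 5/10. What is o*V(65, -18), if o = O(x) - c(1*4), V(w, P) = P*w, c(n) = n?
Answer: 3510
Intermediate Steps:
x = ½ (x = 5*(⅒) = ½ ≈ 0.50000)
O(X) = 1 (O(X) = (2*X)/((2*X)) = (2*X)*(1/(2*X)) = 1)
o = -3 (o = 1 - 4 = -3)
o*V(65, -18) = -(-54)*65 = -3*(-1170) = 3510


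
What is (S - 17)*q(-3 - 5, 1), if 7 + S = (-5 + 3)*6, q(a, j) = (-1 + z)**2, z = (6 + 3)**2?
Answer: -230400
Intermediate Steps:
z = 81 (z = 9**2 = 81)
q(a, j) = 6400 (q(a, j) = (-1 + 81)**2 = 80**2 = 6400)
S = -19 (S = -7 + (-5 + 3)*6 = -7 - 2*6 = -7 - 12 = -19)
(S - 17)*q(-3 - 5, 1) = (-19 - 17)*6400 = -36*6400 = -230400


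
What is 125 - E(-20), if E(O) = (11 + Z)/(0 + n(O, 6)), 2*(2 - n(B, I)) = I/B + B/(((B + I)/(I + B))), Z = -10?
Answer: 30355/243 ≈ 124.92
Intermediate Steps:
n(B, I) = 2 - B/2 - I/(2*B) (n(B, I) = 2 - (I/B + B/(((B + I)/(I + B))))/2 = 2 - (I/B + B/(((B + I)/(B + I))))/2 = 2 - (I/B + B/1)/2 = 2 - (I/B + B*1)/2 = 2 - (I/B + B)/2 = 2 - (B + I/B)/2 = 2 + (-B/2 - I/(2*B)) = 2 - B/2 - I/(2*B))
E(O) = 2*O/(-6 + O*(4 - O)) (E(O) = (11 - 10)/(0 + (-1*6 + O*(4 - O))/(2*O)) = 1/(0 + (-6 + O*(4 - O))/(2*O)) = 1/((-6 + O*(4 - O))/(2*O)) = 1*(2*O/(-6 + O*(4 - O))) = 2*O/(-6 + O*(4 - O)))
125 - E(-20) = 125 - (-2)*(-20)/(6 - 20*(-4 - 20)) = 125 - (-2)*(-20)/(6 - 20*(-24)) = 125 - (-2)*(-20)/(6 + 480) = 125 - (-2)*(-20)/486 = 125 - 1*20/243 = 125 - 20/243 = 30355/243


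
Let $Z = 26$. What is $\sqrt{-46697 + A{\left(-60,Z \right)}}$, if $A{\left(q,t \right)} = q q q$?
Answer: $i \sqrt{262697} \approx 512.54 i$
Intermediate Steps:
$A{\left(q,t \right)} = q^{3}$ ($A{\left(q,t \right)} = q^{2} q = q^{3}$)
$\sqrt{-46697 + A{\left(-60,Z \right)}} = \sqrt{-46697 + \left(-60\right)^{3}} = \sqrt{-46697 - 216000} = \sqrt{-262697} = i \sqrt{262697}$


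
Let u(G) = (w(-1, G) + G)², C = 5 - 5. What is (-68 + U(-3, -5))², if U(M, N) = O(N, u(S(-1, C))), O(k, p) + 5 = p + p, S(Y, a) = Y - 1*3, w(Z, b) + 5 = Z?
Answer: 16129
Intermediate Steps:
w(Z, b) = -5 + Z
C = 0
S(Y, a) = -3 + Y (S(Y, a) = Y - 3 = -3 + Y)
u(G) = (-6 + G)² (u(G) = ((-5 - 1) + G)² = (-6 + G)²)
O(k, p) = -5 + 2*p (O(k, p) = -5 + (p + p) = -5 + 2*p)
U(M, N) = 195 (U(M, N) = -5 + 2*(-6 + (-3 - 1))² = -5 + 2*(-6 - 4)² = -5 + 2*(-10)² = -5 + 2*100 = -5 + 200 = 195)
(-68 + U(-3, -5))² = (-68 + 195)² = 127² = 16129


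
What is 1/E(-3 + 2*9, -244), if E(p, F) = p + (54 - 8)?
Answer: 1/61 ≈ 0.016393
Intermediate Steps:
E(p, F) = 46 + p (E(p, F) = p + 46 = 46 + p)
1/E(-3 + 2*9, -244) = 1/(46 + (-3 + 2*9)) = 1/(46 + (-3 + 18)) = 1/(46 + 15) = 1/61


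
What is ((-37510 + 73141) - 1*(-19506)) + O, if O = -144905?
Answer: -89768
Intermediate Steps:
((-37510 + 73141) - 1*(-19506)) + O = ((-37510 + 73141) - 1*(-19506)) - 144905 = (35631 + 19506) - 144905 = 55137 - 144905 = -89768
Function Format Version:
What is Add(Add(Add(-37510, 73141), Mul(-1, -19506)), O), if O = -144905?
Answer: -89768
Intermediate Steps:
Add(Add(Add(-37510, 73141), Mul(-1, -19506)), O) = Add(Add(Add(-37510, 73141), Mul(-1, -19506)), -144905) = Add(Add(35631, 19506), -144905) = Add(55137, -144905) = -89768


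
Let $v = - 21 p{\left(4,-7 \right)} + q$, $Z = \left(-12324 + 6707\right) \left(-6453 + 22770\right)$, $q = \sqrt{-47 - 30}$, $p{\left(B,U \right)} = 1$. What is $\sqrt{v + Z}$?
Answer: $\sqrt{-91652610 + i \sqrt{77}} \approx 0.0005 + 9573.5 i$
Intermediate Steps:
$q = i \sqrt{77}$ ($q = \sqrt{-77} = i \sqrt{77} \approx 8.775 i$)
$Z = -91652589$ ($Z = \left(-5617\right) 16317 = -91652589$)
$v = -21 + i \sqrt{77}$ ($v = \left(-21\right) 1 + i \sqrt{77} = -21 + i \sqrt{77} \approx -21.0 + 8.775 i$)
$\sqrt{v + Z} = \sqrt{\left(-21 + i \sqrt{77}\right) - 91652589} = \sqrt{-91652610 + i \sqrt{77}}$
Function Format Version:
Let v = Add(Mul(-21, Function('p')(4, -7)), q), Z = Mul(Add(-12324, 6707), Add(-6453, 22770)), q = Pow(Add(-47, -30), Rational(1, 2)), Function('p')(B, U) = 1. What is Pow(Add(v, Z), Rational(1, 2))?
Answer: Pow(Add(-91652610, Mul(I, Pow(77, Rational(1, 2)))), Rational(1, 2)) ≈ Add(0.e-4, Mul(9573.5, I))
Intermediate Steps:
q = Mul(I, Pow(77, Rational(1, 2))) (q = Pow(-77, Rational(1, 2)) = Mul(I, Pow(77, Rational(1, 2))) ≈ Mul(8.7750, I))
Z = -91652589 (Z = Mul(-5617, 16317) = -91652589)
v = Add(-21, Mul(I, Pow(77, Rational(1, 2)))) (v = Add(Mul(-21, 1), Mul(I, Pow(77, Rational(1, 2)))) = Add(-21, Mul(I, Pow(77, Rational(1, 2)))) ≈ Add(-21.000, Mul(8.7750, I)))
Pow(Add(v, Z), Rational(1, 2)) = Pow(Add(Add(-21, Mul(I, Pow(77, Rational(1, 2)))), -91652589), Rational(1, 2)) = Pow(Add(-91652610, Mul(I, Pow(77, Rational(1, 2)))), Rational(1, 2))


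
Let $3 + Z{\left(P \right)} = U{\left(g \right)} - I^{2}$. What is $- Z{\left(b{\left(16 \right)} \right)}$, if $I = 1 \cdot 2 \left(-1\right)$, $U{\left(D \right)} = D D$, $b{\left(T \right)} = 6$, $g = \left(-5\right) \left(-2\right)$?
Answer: $-93$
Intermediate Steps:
$g = 10$
$U{\left(D \right)} = D^{2}$
$I = -2$ ($I = 2 \left(-1\right) = -2$)
$Z{\left(P \right)} = 93$ ($Z{\left(P \right)} = -3 + \left(10^{2} - \left(-2\right)^{2}\right) = -3 + \left(100 - 4\right) = -3 + 96 = 93$)
$- Z{\left(b{\left(16 \right)} \right)} = \left(-1\right) 93 = -93$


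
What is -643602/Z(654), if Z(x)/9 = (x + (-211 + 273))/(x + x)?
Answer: -23384206/179 ≈ -1.3064e+5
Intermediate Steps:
Z(x) = 9*(62 + x)/(2*x) (Z(x) = 9*((x + (-211 + 273))/(x + x)) = 9*((x + 62)/((2*x))) = 9*((62 + x)*(1/(2*x))) = 9*((62 + x)/(2*x)) = 9*(62 + x)/(2*x))
-643602/Z(654) = -643602/(9/2 + 279/654) = -643602/(9/2 + 279*(1/654)) = -643602/(9/2 + 93/218) = -643602/537/109 = -643602*109/537 = -23384206/179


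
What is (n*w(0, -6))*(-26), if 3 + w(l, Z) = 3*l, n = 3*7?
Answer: 1638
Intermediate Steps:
n = 21
w(l, Z) = -3 + 3*l
(n*w(0, -6))*(-26) = (21*(-3 + 3*0))*(-26) = (21*(-3 + 0))*(-26) = (21*(-3))*(-26) = -63*(-26) = 1638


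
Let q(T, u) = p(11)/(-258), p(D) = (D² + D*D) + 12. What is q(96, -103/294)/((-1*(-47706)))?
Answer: -127/6154074 ≈ -2.0637e-5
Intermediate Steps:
p(D) = 12 + 2*D² (p(D) = (D² + D²) + 12 = 2*D² + 12 = 12 + 2*D²)
q(T, u) = -127/129 (q(T, u) = (12 + 2*11²)/(-258) = (12 + 2*121)*(-1/258) = (12 + 242)*(-1/258) = 254*(-1/258) = -127/129)
q(96, -103/294)/((-1*(-47706))) = -127/(129*((-1*(-47706)))) = -127/129/47706 = -127/129*1/47706 = -127/6154074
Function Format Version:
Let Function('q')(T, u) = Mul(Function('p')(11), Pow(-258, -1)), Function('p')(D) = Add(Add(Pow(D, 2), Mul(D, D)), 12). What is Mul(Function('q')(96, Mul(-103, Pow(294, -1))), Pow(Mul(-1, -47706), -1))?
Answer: Rational(-127, 6154074) ≈ -2.0637e-5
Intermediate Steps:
Function('p')(D) = Add(12, Mul(2, Pow(D, 2))) (Function('p')(D) = Add(Add(Pow(D, 2), Pow(D, 2)), 12) = Add(Mul(2, Pow(D, 2)), 12) = Add(12, Mul(2, Pow(D, 2))))
Function('q')(T, u) = Rational(-127, 129) (Function('q')(T, u) = Mul(Add(12, Mul(2, Pow(11, 2))), Pow(-258, -1)) = Mul(Add(12, Mul(2, 121)), Rational(-1, 258)) = Mul(Add(12, 242), Rational(-1, 258)) = Mul(254, Rational(-1, 258)) = Rational(-127, 129))
Mul(Function('q')(96, Mul(-103, Pow(294, -1))), Pow(Mul(-1, -47706), -1)) = Mul(Rational(-127, 129), Pow(Mul(-1, -47706), -1)) = Mul(Rational(-127, 129), Pow(47706, -1)) = Mul(Rational(-127, 129), Rational(1, 47706)) = Rational(-127, 6154074)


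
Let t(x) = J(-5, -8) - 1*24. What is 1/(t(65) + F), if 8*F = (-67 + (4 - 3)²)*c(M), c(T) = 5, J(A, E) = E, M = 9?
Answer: -4/293 ≈ -0.013652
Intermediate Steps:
t(x) = -32 (t(x) = -8 - 1*24 = -8 - 24 = -32)
F = -165/4 (F = ((-67 + (4 - 3)²)*5)/8 = ((-67 + 1²)*5)/8 = ((-67 + 1)*5)/8 = (-66*5)/8 = (⅛)*(-330) = -165/4 ≈ -41.250)
1/(t(65) + F) = 1/(-32 - 165/4) = 1/(-293/4) = -4/293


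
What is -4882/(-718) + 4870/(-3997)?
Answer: 8008347/1434923 ≈ 5.5810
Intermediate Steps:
-4882/(-718) + 4870/(-3997) = -4882*(-1/718) + 4870*(-1/3997) = 2441/359 - 4870/3997 = 8008347/1434923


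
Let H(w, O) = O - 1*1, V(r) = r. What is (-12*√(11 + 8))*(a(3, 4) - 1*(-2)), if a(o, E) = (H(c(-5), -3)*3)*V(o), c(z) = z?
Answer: 408*√19 ≈ 1778.4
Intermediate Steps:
H(w, O) = -1 + O (H(w, O) = O - 1 = -1 + O)
a(o, E) = -12*o (a(o, E) = ((-1 - 3)*3)*o = (-4*3)*o = -12*o)
(-12*√(11 + 8))*(a(3, 4) - 1*(-2)) = (-12*√(11 + 8))*(-12*3 - 1*(-2)) = (-12*√19)*(-36 + 2) = -12*√19*(-34) = 408*√19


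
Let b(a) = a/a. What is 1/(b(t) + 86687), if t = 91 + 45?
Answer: 1/86688 ≈ 1.1536e-5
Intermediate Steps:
t = 136
b(a) = 1
1/(b(t) + 86687) = 1/(1 + 86687) = 1/86688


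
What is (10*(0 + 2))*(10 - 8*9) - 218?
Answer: -1458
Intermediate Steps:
(10*(0 + 2))*(10 - 8*9) - 218 = (10*2)*(10 - 72) - 218 = 20*(-62) - 218 = -1240 - 218 = -1458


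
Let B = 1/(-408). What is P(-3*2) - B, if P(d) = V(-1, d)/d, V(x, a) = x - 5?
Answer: 409/408 ≈ 1.0025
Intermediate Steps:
V(x, a) = -5 + x
P(d) = -6/d (P(d) = (-5 - 1)/d = -6/d)
B = -1/408 ≈ -0.0024510
P(-3*2) - B = -6/((-3*2)) - 1*(-1/408) = -6/(-6) + 1/408 = -6*(-⅙) + 1/408 = 1 + 1/408 = 409/408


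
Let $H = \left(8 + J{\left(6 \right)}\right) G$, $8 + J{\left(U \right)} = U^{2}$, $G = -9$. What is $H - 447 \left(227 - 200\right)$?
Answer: $-12393$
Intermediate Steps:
$J{\left(U \right)} = -8 + U^{2}$
$H = -324$ ($H = \left(8 - \left(8 - 6^{2}\right)\right) \left(-9\right) = \left(8 + \left(-8 + 36\right)\right) \left(-9\right) = \left(8 + 28\right) \left(-9\right) = 36 \left(-9\right) = -324$)
$H - 447 \left(227 - 200\right) = -324 - 447 \left(227 - 200\right) = -324 - 12069 = -12393$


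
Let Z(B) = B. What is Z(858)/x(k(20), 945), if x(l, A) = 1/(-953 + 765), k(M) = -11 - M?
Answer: -161304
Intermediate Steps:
x(l, A) = -1/188 (x(l, A) = 1/(-188) = -1/188)
Z(858)/x(k(20), 945) = 858/(-1/188) = 858*(-188) = -161304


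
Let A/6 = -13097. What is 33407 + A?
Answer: -45175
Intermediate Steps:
A = -78582 (A = 6*(-13097) = -78582)
33407 + A = 33407 - 78582 = -45175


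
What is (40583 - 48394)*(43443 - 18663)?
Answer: -193556580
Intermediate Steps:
(40583 - 48394)*(43443 - 18663) = -7811*24780 = -193556580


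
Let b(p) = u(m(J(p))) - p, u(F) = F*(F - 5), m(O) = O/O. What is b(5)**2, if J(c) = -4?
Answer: 81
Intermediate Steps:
m(O) = 1
u(F) = F*(-5 + F)
b(p) = -4 - p (b(p) = 1*(-5 + 1) - p = 1*(-4) - p = -4 - p)
b(5)**2 = (-4 - 1*5)**2 = (-4 - 5)**2 = (-9)**2 = 81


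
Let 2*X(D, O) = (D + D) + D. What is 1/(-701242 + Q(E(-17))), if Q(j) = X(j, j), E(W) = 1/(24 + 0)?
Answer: -16/11219871 ≈ -1.4260e-6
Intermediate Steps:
X(D, O) = 3*D/2 (X(D, O) = ((D + D) + D)/2 = (2*D + D)/2 = (3*D)/2 = 3*D/2)
E(W) = 1/24
Q(j) = 3*j/2
1/(-701242 + Q(E(-17))) = 1/(-701242 + (3/2)*(1/24)) = 1/(-701242 + 1/16) = 1/(-11219871/16) = -16/11219871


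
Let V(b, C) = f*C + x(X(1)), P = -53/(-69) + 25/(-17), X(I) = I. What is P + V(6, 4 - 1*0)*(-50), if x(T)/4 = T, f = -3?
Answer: 468376/1173 ≈ 399.30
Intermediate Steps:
x(T) = 4*T
P = -824/1173 (P = -53*(-1/69) + 25*(-1/17) = 53/69 - 25/17 = -824/1173 ≈ -0.70247)
V(b, C) = 4 - 3*C (V(b, C) = -3*C + 4*1 = -3*C + 4 = 4 - 3*C)
P + V(6, 4 - 1*0)*(-50) = -824/1173 + (4 - 3*(4 - 1*0))*(-50) = -824/1173 + (4 - 3*(4 + 0))*(-50) = -824/1173 + (4 - 3*4)*(-50) = -824/1173 + (4 - 12)*(-50) = -824/1173 - 8*(-50) = -824/1173 + 400 = 468376/1173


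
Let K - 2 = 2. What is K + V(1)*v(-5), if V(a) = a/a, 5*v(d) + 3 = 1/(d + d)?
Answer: 169/50 ≈ 3.3800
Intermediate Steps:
K = 4 (K = 2 + 2 = 4)
v(d) = -3/5 + 1/(10*d) (v(d) = -3/5 + 1/(5*(d + d)) = -3/5 + 1/(5*((2*d))) = -3/5 + (1/(2*d))/5 = -3/5 + 1/(10*d))
V(a) = 1
K + V(1)*v(-5) = 4 + 1*((1/10)*(1 - 6*(-5))/(-5)) = 4 + 1*((1/10)*(-1/5)*(1 + 30)) = 4 + 1*((1/10)*(-1/5)*31) = 4 + 1*(-31/50) = 4 - 31/50 = 169/50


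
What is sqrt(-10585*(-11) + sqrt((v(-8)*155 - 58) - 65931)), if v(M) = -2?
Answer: sqrt(116435 + I*sqrt(66299)) ≈ 341.23 + 0.377*I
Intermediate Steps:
sqrt(-10585*(-11) + sqrt((v(-8)*155 - 58) - 65931)) = sqrt(-10585*(-11) + sqrt((-2*155 - 58) - 65931)) = sqrt(116435 + sqrt((-310 - 58) - 65931)) = sqrt(116435 + sqrt(-368 - 65931)) = sqrt(116435 + sqrt(-66299)) = sqrt(116435 + I*sqrt(66299))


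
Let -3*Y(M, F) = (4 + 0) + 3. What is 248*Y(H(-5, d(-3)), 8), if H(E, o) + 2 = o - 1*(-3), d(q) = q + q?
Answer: -1736/3 ≈ -578.67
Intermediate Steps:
d(q) = 2*q
H(E, o) = 1 + o (H(E, o) = -2 + (o - 1*(-3)) = -2 + (o + 3) = -2 + (3 + o) = 1 + o)
Y(M, F) = -7/3 (Y(M, F) = -((4 + 0) + 3)/3 = -(4 + 3)/3 = -⅓*7 = -7/3)
248*Y(H(-5, d(-3)), 8) = 248*(-7/3) = -1736/3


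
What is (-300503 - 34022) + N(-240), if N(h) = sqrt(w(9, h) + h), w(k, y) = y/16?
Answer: -334525 + I*sqrt(255) ≈ -3.3453e+5 + 15.969*I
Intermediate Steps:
w(k, y) = y/16 (w(k, y) = y*(1/16) = y/16)
N(h) = sqrt(17)*sqrt(h)/4 (N(h) = sqrt(h/16 + h) = sqrt(17*h/16) = sqrt(17)*sqrt(h)/4)
(-300503 - 34022) + N(-240) = (-300503 - 34022) + sqrt(17)*sqrt(-240)/4 = -334525 + sqrt(17)*(4*I*sqrt(15))/4 = -334525 + I*sqrt(255)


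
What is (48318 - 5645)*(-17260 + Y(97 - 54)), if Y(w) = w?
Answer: -734701041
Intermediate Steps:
(48318 - 5645)*(-17260 + Y(97 - 54)) = (48318 - 5645)*(-17260 + (97 - 54)) = 42673*(-17260 + 43) = 42673*(-17217) = -734701041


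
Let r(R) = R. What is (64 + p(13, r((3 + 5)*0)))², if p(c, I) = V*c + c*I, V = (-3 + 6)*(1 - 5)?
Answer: 8464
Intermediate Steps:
V = -12 (V = 3*(-4) = -12)
p(c, I) = -12*c + I*c (p(c, I) = -12*c + c*I = -12*c + I*c)
(64 + p(13, r((3 + 5)*0)))² = (64 + 13*(-12 + (3 + 5)*0))² = (64 + 13*(-12 + 8*0))² = (64 + 13*(-12 + 0))² = (64 + 13*(-12))² = (64 - 156)² = (-92)² = 8464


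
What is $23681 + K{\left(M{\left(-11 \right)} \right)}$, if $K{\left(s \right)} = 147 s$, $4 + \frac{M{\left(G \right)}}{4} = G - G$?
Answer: $21329$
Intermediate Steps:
$M{\left(G \right)} = -16$ ($M{\left(G \right)} = -16 + 4 \left(G - G\right) = -16 + 4 \cdot 0 = -16 + 0 = -16$)
$23681 + K{\left(M{\left(-11 \right)} \right)} = 23681 + 147 \left(-16\right) = 23681 - 2352 = 21329$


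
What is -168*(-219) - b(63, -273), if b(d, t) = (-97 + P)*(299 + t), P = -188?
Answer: 44202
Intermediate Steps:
b(d, t) = -85215 - 285*t (b(d, t) = (-97 - 188)*(299 + t) = -285*(299 + t) = -85215 - 285*t)
-168*(-219) - b(63, -273) = -168*(-219) - (-85215 - 285*(-273)) = 36792 - (-85215 + 77805) = 36792 - 1*(-7410) = 36792 + 7410 = 44202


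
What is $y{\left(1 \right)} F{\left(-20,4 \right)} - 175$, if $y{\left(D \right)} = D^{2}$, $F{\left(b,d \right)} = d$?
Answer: $-171$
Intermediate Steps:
$y{\left(1 \right)} F{\left(-20,4 \right)} - 175 = 1^{2} \cdot 4 - 175 = 1 \cdot 4 - 175 = 4 - 175 = -171$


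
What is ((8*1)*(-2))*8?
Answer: -128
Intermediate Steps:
((8*1)*(-2))*8 = (8*(-2))*8 = -16*8 = -128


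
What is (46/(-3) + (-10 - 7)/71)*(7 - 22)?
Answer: 16585/71 ≈ 233.59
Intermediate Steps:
(46/(-3) + (-10 - 7)/71)*(7 - 22) = (46*(-1/3) - 17*1/71)*(-15) = (-46/3 - 17/71)*(-15) = -3317/213*(-15) = 16585/71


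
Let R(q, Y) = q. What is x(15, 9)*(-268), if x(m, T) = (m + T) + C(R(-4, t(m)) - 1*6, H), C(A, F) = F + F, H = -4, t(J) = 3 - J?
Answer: -4288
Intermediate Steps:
C(A, F) = 2*F
x(m, T) = -8 + T + m (x(m, T) = (m + T) + 2*(-4) = (T + m) - 8 = -8 + T + m)
x(15, 9)*(-268) = (-8 + 9 + 15)*(-268) = 16*(-268) = -4288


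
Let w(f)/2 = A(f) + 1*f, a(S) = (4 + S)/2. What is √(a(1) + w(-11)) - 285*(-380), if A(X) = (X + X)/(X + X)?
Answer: 108300 + I*√70/2 ≈ 1.083e+5 + 4.1833*I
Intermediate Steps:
A(X) = 1 (A(X) = (2*X)/((2*X)) = (2*X)*(1/(2*X)) = 1)
a(S) = 2 + S/2 (a(S) = (4 + S)*(½) = 2 + S/2)
w(f) = 2 + 2*f (w(f) = 2*(1 + 1*f) = 2*(1 + f) = 2 + 2*f)
√(a(1) + w(-11)) - 285*(-380) = √((2 + (½)*1) + (2 + 2*(-11))) - 285*(-380) = √((2 + ½) + (2 - 22)) + 108300 = √(5/2 - 20) + 108300 = √(-35/2) + 108300 = I*√70/2 + 108300 = 108300 + I*√70/2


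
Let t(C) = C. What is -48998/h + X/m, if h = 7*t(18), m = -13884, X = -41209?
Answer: -112515983/291564 ≈ -385.90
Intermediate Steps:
h = 126 (h = 7*18 = 126)
-48998/h + X/m = -48998/126 - 41209/(-13884) = -48998*1/126 - 41209*(-1/13884) = -24499/63 + 41209/13884 = -112515983/291564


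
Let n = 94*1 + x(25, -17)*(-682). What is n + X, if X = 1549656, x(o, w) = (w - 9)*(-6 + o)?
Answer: 1886658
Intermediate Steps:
x(o, w) = (-9 + w)*(-6 + o)
n = 337002 (n = 94*1 + (54 - 9*25 - 6*(-17) + 25*(-17))*(-682) = 94 + (54 - 225 + 102 - 425)*(-682) = 94 - 494*(-682) = 94 + 336908 = 337002)
n + X = 337002 + 1549656 = 1886658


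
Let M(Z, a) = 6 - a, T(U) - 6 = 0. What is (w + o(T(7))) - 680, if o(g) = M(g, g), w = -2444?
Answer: -3124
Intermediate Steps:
T(U) = 6 (T(U) = 6 + 0 = 6)
o(g) = 6 - g
(w + o(T(7))) - 680 = (-2444 + (6 - 1*6)) - 680 = (-2444 + (6 - 6)) - 680 = (-2444 + 0) - 680 = -2444 - 680 = -3124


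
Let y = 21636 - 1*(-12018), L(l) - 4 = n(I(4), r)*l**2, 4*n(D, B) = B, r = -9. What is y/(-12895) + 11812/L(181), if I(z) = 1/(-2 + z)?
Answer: -10531572742/3801871535 ≈ -2.7701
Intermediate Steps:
n(D, B) = B/4
L(l) = 4 - 9*l**2/4 (L(l) = 4 + ((1/4)*(-9))*l**2 = 4 - 9*l**2/4)
y = 33654 (y = 21636 + 12018 = 33654)
y/(-12895) + 11812/L(181) = 33654/(-12895) + 11812/(4 - 9/4*181**2) = 33654*(-1/12895) + 11812/(4 - 9/4*32761) = -33654/12895 + 11812/(4 - 294849/4) = -33654/12895 + 11812/(-294833/4) = -33654/12895 + 11812*(-4/294833) = -33654/12895 - 47248/294833 = -10531572742/3801871535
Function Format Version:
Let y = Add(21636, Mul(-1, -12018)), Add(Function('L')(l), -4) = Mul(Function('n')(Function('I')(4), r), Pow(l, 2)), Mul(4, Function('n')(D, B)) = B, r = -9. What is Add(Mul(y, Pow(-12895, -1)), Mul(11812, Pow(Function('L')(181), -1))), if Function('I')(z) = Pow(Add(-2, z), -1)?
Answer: Rational(-10531572742, 3801871535) ≈ -2.7701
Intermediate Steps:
Function('n')(D, B) = Mul(Rational(1, 4), B)
Function('L')(l) = Add(4, Mul(Rational(-9, 4), Pow(l, 2))) (Function('L')(l) = Add(4, Mul(Mul(Rational(1, 4), -9), Pow(l, 2))) = Add(4, Mul(Rational(-9, 4), Pow(l, 2))))
y = 33654 (y = Add(21636, 12018) = 33654)
Add(Mul(y, Pow(-12895, -1)), Mul(11812, Pow(Function('L')(181), -1))) = Add(Mul(33654, Pow(-12895, -1)), Mul(11812, Pow(Add(4, Mul(Rational(-9, 4), Pow(181, 2))), -1))) = Add(Mul(33654, Rational(-1, 12895)), Mul(11812, Pow(Add(4, Mul(Rational(-9, 4), 32761)), -1))) = Add(Rational(-33654, 12895), Mul(11812, Pow(Add(4, Rational(-294849, 4)), -1))) = Add(Rational(-33654, 12895), Mul(11812, Pow(Rational(-294833, 4), -1))) = Add(Rational(-33654, 12895), Mul(11812, Rational(-4, 294833))) = Add(Rational(-33654, 12895), Rational(-47248, 294833)) = Rational(-10531572742, 3801871535)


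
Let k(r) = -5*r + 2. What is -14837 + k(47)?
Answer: -15070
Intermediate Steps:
k(r) = 2 - 5*r
-14837 + k(47) = -14837 + (2 - 5*47) = -14837 + (2 - 235) = -14837 - 233 = -15070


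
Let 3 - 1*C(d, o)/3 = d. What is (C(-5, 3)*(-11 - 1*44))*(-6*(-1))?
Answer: -7920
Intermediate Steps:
C(d, o) = 9 - 3*d
(C(-5, 3)*(-11 - 1*44))*(-6*(-1)) = ((9 - 3*(-5))*(-11 - 1*44))*(-6*(-1)) = ((9 + 15)*(-11 - 44))*6 = (24*(-55))*6 = -1320*6 = -7920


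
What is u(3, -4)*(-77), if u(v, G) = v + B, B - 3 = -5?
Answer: -77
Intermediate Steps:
B = -2 (B = 3 - 5 = -2)
u(v, G) = -2 + v (u(v, G) = v - 2 = -2 + v)
u(3, -4)*(-77) = (-2 + 3)*(-77) = 1*(-77) = -77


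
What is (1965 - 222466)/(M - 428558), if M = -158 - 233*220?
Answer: 220501/479976 ≈ 0.45940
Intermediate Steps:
M = -51418 (M = -158 - 51260 = -51418)
(1965 - 222466)/(M - 428558) = (1965 - 222466)/(-51418 - 428558) = -220501/(-479976) = -220501*(-1/479976) = 220501/479976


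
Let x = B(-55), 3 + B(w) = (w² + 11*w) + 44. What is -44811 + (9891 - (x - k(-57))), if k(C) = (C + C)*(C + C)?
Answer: -24385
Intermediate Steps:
B(w) = 41 + w² + 11*w (B(w) = -3 + ((w² + 11*w) + 44) = -3 + (44 + w² + 11*w) = 41 + w² + 11*w)
x = 2461 (x = 41 + (-55)² + 11*(-55) = 41 + 3025 - 605 = 2461)
k(C) = 4*C² (k(C) = (2*C)*(2*C) = 4*C²)
-44811 + (9891 - (x - k(-57))) = -44811 + (9891 - (2461 - 4*(-57)²)) = -44811 + (9891 - (2461 - 4*3249)) = -44811 + (9891 - (2461 - 1*12996)) = -44811 + (9891 - (2461 - 12996)) = -44811 + (9891 - 1*(-10535)) = -44811 + (9891 + 10535) = -44811 + 20426 = -24385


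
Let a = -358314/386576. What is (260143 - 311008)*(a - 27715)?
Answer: 272491743856605/193288 ≈ 1.4098e+9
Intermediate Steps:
a = -179157/193288 (a = -358314*1/386576 = -179157/193288 ≈ -0.92689)
(260143 - 311008)*(a - 27715) = (260143 - 311008)*(-179157/193288 - 27715) = -50865*(-5357156077/193288) = 272491743856605/193288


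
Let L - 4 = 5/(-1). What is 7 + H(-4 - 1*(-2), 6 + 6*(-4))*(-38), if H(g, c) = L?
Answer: 45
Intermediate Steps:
L = -1 (L = 4 + 5/(-1) = 4 + 5*(-1) = 4 - 5 = -1)
H(g, c) = -1
7 + H(-4 - 1*(-2), 6 + 6*(-4))*(-38) = 7 - 1*(-38) = 7 + 38 = 45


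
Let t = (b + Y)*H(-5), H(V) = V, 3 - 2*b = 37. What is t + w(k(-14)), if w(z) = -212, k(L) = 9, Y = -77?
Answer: 258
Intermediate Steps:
b = -17 (b = 3/2 - ½*37 = 3/2 - 37/2 = -17)
t = 470 (t = (-17 - 77)*(-5) = -94*(-5) = 470)
t + w(k(-14)) = 470 - 212 = 258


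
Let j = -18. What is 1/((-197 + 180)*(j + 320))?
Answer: -1/5134 ≈ -0.00019478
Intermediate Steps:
1/((-197 + 180)*(j + 320)) = 1/((-197 + 180)*(-18 + 320)) = 1/(-17*302) = 1/(-5134) = -1/5134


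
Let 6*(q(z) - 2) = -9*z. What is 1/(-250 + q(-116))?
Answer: -1/74 ≈ -0.013514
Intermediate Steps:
q(z) = 2 - 3*z/2 (q(z) = 2 + (-9*z)/6 = 2 - 3*z/2)
1/(-250 + q(-116)) = 1/(-250 + (2 - 3/2*(-116))) = 1/(-250 + (2 + 174)) = 1/(-250 + 176) = 1/(-74) = -1/74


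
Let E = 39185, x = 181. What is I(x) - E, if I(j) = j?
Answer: -39004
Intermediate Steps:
I(x) - E = 181 - 1*39185 = 181 - 39185 = -39004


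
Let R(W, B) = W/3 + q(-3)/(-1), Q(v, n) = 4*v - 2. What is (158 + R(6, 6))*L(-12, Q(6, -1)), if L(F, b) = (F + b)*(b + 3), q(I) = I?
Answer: 40750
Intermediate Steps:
Q(v, n) = -2 + 4*v
L(F, b) = (3 + b)*(F + b) (L(F, b) = (F + b)*(3 + b) = (3 + b)*(F + b))
R(W, B) = 3 + W/3 (R(W, B) = W/3 - 3/(-1) = W*(⅓) - 3*(-1) = W/3 + 3 = 3 + W/3)
(158 + R(6, 6))*L(-12, Q(6, -1)) = (158 + (3 + (⅓)*6))*((-2 + 4*6)² + 3*(-12) + 3*(-2 + 4*6) - 12*(-2 + 4*6)) = (158 + (3 + 2))*((-2 + 24)² - 36 + 3*(-2 + 24) - 12*(-2 + 24)) = (158 + 5)*(22² - 36 + 3*22 - 12*22) = 163*(484 - 36 + 66 - 264) = 163*250 = 40750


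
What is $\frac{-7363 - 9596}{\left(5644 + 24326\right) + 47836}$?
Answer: $- \frac{16959}{77806} \approx -0.21797$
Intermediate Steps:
$\frac{-7363 - 9596}{\left(5644 + 24326\right) + 47836} = - \frac{16959}{29970 + 47836} = - \frac{16959}{77806}$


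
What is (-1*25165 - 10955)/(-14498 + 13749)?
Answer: 5160/107 ≈ 48.224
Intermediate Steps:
(-1*25165 - 10955)/(-14498 + 13749) = (-25165 - 10955)/(-749) = -36120*(-1/749) = 5160/107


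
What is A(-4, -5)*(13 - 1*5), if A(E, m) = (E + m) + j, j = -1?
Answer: -80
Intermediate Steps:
A(E, m) = -1 + E + m (A(E, m) = (E + m) - 1 = -1 + E + m)
A(-4, -5)*(13 - 1*5) = (-1 - 4 - 5)*(13 - 1*5) = -10*(13 - 5) = -10*8 = -80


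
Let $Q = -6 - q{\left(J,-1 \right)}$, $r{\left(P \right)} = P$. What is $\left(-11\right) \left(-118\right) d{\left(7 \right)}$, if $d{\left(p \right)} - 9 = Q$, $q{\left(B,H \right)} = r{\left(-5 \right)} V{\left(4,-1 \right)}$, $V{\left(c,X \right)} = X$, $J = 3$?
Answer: $-2596$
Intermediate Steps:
$q{\left(B,H \right)} = 5$ ($q{\left(B,H \right)} = \left(-5\right) \left(-1\right) = 5$)
$Q = -11$ ($Q = -6 - 5 = -11$)
$d{\left(p \right)} = -2$ ($d{\left(p \right)} = 9 - 11 = -2$)
$\left(-11\right) \left(-118\right) d{\left(7 \right)} = \left(-11\right) \left(-118\right) \left(-2\right) = 1298 \left(-2\right) = -2596$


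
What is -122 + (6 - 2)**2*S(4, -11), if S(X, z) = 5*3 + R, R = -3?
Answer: 70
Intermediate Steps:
S(X, z) = 12 (S(X, z) = 5*3 - 3 = 15 - 3 = 12)
-122 + (6 - 2)**2*S(4, -11) = -122 + (6 - 2)**2*12 = -122 + 4**2*12 = -122 + 16*12 = -122 + 192 = 70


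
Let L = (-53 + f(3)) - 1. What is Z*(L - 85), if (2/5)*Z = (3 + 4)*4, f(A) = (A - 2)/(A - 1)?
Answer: -9695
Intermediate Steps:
f(A) = (-2 + A)/(-1 + A)
Z = 70 (Z = 5*((3 + 4)*4)/2 = 5*(7*4)/2 = (5/2)*28 = 70)
L = -107/2 (L = (-53 + (-2 + 3)/(-1 + 3)) - 1 = (-53 + 1/2) - 1 = (-53 + (½)*1) - 1 = (-53 + ½) - 1 = -105/2 - 1 = -107/2 ≈ -53.500)
Z*(L - 85) = 70*(-107/2 - 85) = 70*(-277/2) = -9695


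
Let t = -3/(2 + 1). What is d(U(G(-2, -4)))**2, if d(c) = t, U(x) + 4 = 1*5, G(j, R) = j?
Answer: 1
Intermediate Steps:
U(x) = 1 (U(x) = -4 + 1*5 = -4 + 5 = 1)
t = -1 (t = -3/3 = -3*1/3 = -1)
d(c) = -1
d(U(G(-2, -4)))**2 = (-1)**2 = 1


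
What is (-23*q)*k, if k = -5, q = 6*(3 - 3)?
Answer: 0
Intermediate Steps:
q = 0 (q = 6*0 = 0)
(-23*q)*k = -23*0*(-5) = 0*(-5) = 0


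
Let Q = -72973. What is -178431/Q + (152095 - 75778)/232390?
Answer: 47034660531/16958195470 ≈ 2.7736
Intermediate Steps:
-178431/Q + (152095 - 75778)/232390 = -178431/(-72973) + (152095 - 75778)/232390 = -178431*(-1/72973) + 76317*(1/232390) = 178431/72973 + 76317/232390 = 47034660531/16958195470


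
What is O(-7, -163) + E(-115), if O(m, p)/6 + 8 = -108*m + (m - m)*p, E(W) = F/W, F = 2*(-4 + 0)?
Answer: 516128/115 ≈ 4488.1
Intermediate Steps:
F = -8 (F = 2*(-4) = -8)
E(W) = -8/W
O(m, p) = -48 - 648*m (O(m, p) = -48 + 6*(-108*m + (m - m)*p) = -48 + 6*(-108*m + 0*p) = -48 + 6*(-108*m + 0) = -48 + 6*(-108*m) = -48 - 648*m)
O(-7, -163) + E(-115) = (-48 - 648*(-7)) - 8/(-115) = (-48 + 4536) - 8*(-1/115) = 4488 + 8/115 = 516128/115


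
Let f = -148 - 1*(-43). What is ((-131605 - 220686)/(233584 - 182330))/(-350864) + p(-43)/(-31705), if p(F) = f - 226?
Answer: 5963603110091/570156831472480 ≈ 0.010460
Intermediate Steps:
f = -105 (f = -148 + 43 = -105)
p(F) = -331 (p(F) = -105 - 226 = -331)
((-131605 - 220686)/(233584 - 182330))/(-350864) + p(-43)/(-31705) = ((-131605 - 220686)/(233584 - 182330))/(-350864) - 331/(-31705) = -352291/51254*(-1/350864) - 331*(-1/31705) = -352291*1/51254*(-1/350864) + 331/31705 = -352291/51254*(-1/350864) + 331/31705 = 352291/17983183456 + 331/31705 = 5963603110091/570156831472480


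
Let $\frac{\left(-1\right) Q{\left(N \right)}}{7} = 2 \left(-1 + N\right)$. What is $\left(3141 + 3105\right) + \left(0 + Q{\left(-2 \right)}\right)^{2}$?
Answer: $8010$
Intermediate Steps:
$Q{\left(N \right)} = 14 - 14 N$ ($Q{\left(N \right)} = - 7 \cdot 2 \left(-1 + N\right) = - 7 \left(-2 + 2 N\right) = 14 - 14 N$)
$\left(3141 + 3105\right) + \left(0 + Q{\left(-2 \right)}\right)^{2} = \left(3141 + 3105\right) + \left(0 + \left(14 - -28\right)\right)^{2} = 6246 + \left(0 + \left(14 + 28\right)\right)^{2} = 6246 + \left(0 + 42\right)^{2} = 6246 + 42^{2} = 6246 + 1764 = 8010$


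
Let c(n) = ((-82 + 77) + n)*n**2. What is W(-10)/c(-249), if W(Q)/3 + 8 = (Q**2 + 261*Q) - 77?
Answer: 865/1749806 ≈ 0.00049434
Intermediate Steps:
c(n) = n**2*(-5 + n) (c(n) = (-5 + n)*n**2 = n**2*(-5 + n))
W(Q) = -255 + 3*Q**2 + 783*Q (W(Q) = -24 + 3*((Q**2 + 261*Q) - 77) = -24 + 3*(-77 + Q**2 + 261*Q) = -24 + (-231 + 3*Q**2 + 783*Q) = -255 + 3*Q**2 + 783*Q)
W(-10)/c(-249) = (-255 + 3*(-10)**2 + 783*(-10))/(((-249)**2*(-5 - 249))) = (-255 + 3*100 - 7830)/((62001*(-254))) = (-255 + 300 - 7830)/(-15748254) = -7785*(-1/15748254) = 865/1749806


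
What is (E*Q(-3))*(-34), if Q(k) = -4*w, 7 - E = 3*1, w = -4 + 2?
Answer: -1088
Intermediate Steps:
w = -2
E = 4 (E = 7 - 3 = 4)
Q(k) = 8 (Q(k) = -4*(-2) = 8)
(E*Q(-3))*(-34) = (4*8)*(-34) = 32*(-34) = -1088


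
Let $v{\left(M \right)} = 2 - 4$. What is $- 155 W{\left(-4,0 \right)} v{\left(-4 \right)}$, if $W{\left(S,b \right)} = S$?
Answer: $-1240$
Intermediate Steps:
$v{\left(M \right)} = -2$ ($v{\left(M \right)} = 2 - 4 = -2$)
$- 155 W{\left(-4,0 \right)} v{\left(-4 \right)} = - 155 \left(\left(-4\right) \left(-2\right)\right) = \left(-155\right) 8 = -1240$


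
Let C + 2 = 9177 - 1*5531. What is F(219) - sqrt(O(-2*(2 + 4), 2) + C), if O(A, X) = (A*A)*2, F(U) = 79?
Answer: 79 - 2*sqrt(983) ≈ 16.294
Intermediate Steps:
O(A, X) = 2*A**2 (O(A, X) = A**2*2 = 2*A**2)
C = 3644 (C = -2 + (9177 - 1*5531) = -2 + (9177 - 5531) = -2 + 3646 = 3644)
F(219) - sqrt(O(-2*(2 + 4), 2) + C) = 79 - sqrt(2*(-2*(2 + 4))**2 + 3644) = 79 - sqrt(2*(-2*6)**2 + 3644) = 79 - sqrt(2*(-12)**2 + 3644) = 79 - sqrt(2*144 + 3644) = 79 - sqrt(288 + 3644) = 79 - sqrt(3932) = 79 - 2*sqrt(983)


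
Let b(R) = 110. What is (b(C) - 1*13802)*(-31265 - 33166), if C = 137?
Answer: 882189252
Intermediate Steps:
(b(C) - 1*13802)*(-31265 - 33166) = (110 - 1*13802)*(-31265 - 33166) = (110 - 13802)*(-64431) = -13692*(-64431) = 882189252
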